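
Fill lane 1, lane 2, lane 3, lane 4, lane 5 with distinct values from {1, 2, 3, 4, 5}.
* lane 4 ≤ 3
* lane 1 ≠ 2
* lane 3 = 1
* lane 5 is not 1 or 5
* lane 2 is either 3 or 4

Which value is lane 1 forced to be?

5

lane 3's domain is down to {1}, so lane 3 = 1. Strike 1 from lane 1, lane 4.
Among the 4 still-open variables, 5 fits only lane 1 (and all 4 values in {2, 3, 4, 5} must be used), so lane 1 = 5.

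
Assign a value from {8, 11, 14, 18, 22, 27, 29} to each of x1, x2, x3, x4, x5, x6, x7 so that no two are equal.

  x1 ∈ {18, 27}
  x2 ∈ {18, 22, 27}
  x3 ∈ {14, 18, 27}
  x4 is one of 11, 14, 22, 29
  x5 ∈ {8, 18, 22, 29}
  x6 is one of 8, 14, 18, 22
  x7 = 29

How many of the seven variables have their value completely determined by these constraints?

2

x7's domain is down to {29}, so x7 = 29. Strike 29 from x4, x5.
The 6 still-open variables draw from only 6 values {8, 11, 14, 18, 22, 27}, so each is used; only x4 can be 11, hence x4 = 11.
Determined: x4=11, x7=29. The other variables each still have more than one consistent value. That makes 2.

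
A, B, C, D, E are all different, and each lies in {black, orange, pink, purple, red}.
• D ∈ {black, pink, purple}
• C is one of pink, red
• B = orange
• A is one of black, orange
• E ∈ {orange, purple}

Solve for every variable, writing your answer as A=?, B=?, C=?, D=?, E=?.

A=black, B=orange, C=red, D=pink, E=purple

B's domain is down to {orange}, so B = orange. Remove orange from A, E.
E's domain is down to {purple}, so E = purple. Strike purple from D.
A has just one choice, so A = black. Remove black from D.
D's domain is down to {pink}, so D = pink. Eliminate pink elsewhere: C.
That leaves C = red.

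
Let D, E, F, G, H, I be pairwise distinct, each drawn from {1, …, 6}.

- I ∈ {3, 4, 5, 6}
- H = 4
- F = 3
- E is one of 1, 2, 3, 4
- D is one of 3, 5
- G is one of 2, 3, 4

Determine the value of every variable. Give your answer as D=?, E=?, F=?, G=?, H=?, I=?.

F's domain is down to {3}, so F = 3. Remove 3 from D, E, G, I.
H has just one choice, so H = 4. Eliminate 4 elsewhere: E, G, I.
D has just one choice, so D = 5. Remove 5 from I.
G's domain is down to {2}, so G = 2. So E can't be 2.
I's domain is down to {6}, so I = 6.
That leaves E = 1.

D=5, E=1, F=3, G=2, H=4, I=6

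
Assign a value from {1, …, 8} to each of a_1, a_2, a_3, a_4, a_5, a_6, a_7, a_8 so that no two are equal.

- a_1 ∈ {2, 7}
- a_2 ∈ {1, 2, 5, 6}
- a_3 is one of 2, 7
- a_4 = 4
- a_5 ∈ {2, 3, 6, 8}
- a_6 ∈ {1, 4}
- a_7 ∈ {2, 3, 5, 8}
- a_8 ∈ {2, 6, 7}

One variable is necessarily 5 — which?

a_4 must be 4 (only option left). Eliminate 4 elsewhere: a_6.
That leaves a_6 = 1. So a_2 can't be 1.
a_1 and a_3 share exactly the 2 values {2, 7}; by pigeonhole those values go to them, so strike 2, 7 from a_2, a_5, a_7, a_8.
a_8 must be 6 (only option left). Remove 6 from a_2, a_5.
So 5 goes to a_2.

a_2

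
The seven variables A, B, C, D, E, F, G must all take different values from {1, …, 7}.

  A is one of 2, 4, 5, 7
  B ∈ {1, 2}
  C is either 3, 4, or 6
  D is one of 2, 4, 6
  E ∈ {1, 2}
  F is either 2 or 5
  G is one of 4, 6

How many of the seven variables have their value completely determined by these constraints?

The 7 variables draw from only 7 values {1, 2, 3, 4, 5, 6, 7}, so each is used; only C can be 3, hence C = 3.
The 6 still-open variables draw from only 6 values {1, 2, 4, 5, 6, 7}, so each is used; only A can be 7, hence A = 7.
The 5 still-open variables draw from only 5 values {1, 2, 4, 5, 6}, so each is used; only F can be 5, hence F = 5.
The 2 variables B and E are confined to {1, 2}, which locks those values in; drop them from D.
Determined: A=7, C=3, F=5. The other variables each still have more than one consistent value. That makes 3.

3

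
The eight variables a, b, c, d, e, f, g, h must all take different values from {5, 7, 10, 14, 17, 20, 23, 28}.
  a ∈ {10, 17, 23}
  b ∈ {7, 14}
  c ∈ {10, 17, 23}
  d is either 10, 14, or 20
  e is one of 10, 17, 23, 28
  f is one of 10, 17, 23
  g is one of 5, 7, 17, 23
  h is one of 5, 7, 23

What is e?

Among the 8 variables, 20 fits only d (and all 8 values in {5, 7, 10, 14, 17, 20, 23, 28} must be used), so d = 20.
The 7 still-open variables together cover exactly {5, 7, 10, 14, 17, 23, 28} — 7 values for 7 variables — and 14 appears only in b's list, so b = 14.
The 6 still-open variables together cover exactly {5, 7, 10, 17, 23, 28} — 6 values for 6 variables — and 28 appears only in e's list, so e = 28.

28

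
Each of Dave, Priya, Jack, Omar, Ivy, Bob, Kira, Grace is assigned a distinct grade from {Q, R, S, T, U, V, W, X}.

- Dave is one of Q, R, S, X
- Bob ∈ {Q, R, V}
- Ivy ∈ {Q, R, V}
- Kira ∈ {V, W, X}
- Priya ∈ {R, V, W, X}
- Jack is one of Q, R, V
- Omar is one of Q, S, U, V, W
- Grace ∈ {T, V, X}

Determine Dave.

S

Among the 8 variables, T fits only Grace (and all 8 values in {Q, R, S, T, U, V, W, X} must be used), so Grace = T.
Among the 7 still-open variables, U fits only Omar (and all 7 values in {Q, R, S, U, V, W, X} must be used), so Omar = U.
Among the 6 still-open variables, S fits only Dave (and all 6 values in {Q, R, S, V, W, X} must be used), so Dave = S.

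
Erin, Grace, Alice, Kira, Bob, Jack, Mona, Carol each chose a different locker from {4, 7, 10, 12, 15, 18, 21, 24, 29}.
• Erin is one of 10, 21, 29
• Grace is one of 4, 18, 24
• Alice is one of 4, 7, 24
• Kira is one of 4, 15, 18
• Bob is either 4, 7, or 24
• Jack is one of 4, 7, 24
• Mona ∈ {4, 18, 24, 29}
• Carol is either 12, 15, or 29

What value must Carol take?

12

The 3 variables Alice, Bob, Jack are confined to {4, 7, 24}, which locks those values in; drop them from Grace, Kira, Mona.
Grace's domain is down to {18}, so Grace = 18. Strike 18 from Kira, Mona.
Kira must be 15 (only option left). Eliminate 15 elsewhere: Carol.
Mona's domain is down to {29}, so Mona = 29. So Erin, Carol can't be 29.
So Carol = 12.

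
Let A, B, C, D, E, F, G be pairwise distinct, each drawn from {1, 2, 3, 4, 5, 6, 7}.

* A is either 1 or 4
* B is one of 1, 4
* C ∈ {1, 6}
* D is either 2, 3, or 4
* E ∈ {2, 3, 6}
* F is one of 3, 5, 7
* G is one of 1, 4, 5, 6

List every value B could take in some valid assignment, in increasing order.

1, 4

The 7 variables draw from only 7 values {1, 2, 3, 4, 5, 6, 7}, so each is used; only F can be 7, hence F = 7.
The 6 still-open variables draw from only 6 values {1, 2, 3, 4, 5, 6}, so each is used; only G can be 5, hence G = 5.
A and B between them cover only {1, 4} — a naked pair. Remove those values from C, D.
That leaves C = 6. Eliminate 6 elsewhere: E.
No further eliminations apply; B can still be any of 1, 4.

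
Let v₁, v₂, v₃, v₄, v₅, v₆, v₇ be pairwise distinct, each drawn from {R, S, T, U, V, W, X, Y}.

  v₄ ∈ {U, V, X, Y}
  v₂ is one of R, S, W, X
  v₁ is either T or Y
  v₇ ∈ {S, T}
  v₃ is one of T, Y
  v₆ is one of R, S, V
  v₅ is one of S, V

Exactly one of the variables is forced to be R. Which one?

v₆

v₁ and v₃ between them cover only {T, Y} — a naked pair. Remove those values from v₄, v₇.
That leaves v₇ = S. So v₂, v₅, v₆ can't be S.
v₅ must be V (only option left). So v₄, v₆ can't be V.
So R goes to v₆.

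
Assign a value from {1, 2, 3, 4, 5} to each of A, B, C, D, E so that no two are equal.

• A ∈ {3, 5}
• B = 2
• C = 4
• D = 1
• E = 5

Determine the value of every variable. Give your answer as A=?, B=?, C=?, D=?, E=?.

B has just one choice, so B = 2.
C has just one choice, so C = 4.
D must be 1 (only option left).
That leaves E = 5. Strike 5 from A.
A has just one choice, so A = 3.

A=3, B=2, C=4, D=1, E=5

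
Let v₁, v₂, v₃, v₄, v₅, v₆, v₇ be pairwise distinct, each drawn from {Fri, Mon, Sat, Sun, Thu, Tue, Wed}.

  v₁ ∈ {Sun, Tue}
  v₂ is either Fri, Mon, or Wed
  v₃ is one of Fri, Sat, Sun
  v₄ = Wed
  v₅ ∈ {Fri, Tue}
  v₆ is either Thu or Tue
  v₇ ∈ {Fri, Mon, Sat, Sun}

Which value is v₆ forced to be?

v₄'s domain is down to {Wed}, so v₄ = Wed. Strike Wed from v₂.
The 6 still-open variables draw from only 6 values {Fri, Mon, Sat, Sun, Thu, Tue}, so each is used; only v₆ can be Thu, hence v₆ = Thu.

Thu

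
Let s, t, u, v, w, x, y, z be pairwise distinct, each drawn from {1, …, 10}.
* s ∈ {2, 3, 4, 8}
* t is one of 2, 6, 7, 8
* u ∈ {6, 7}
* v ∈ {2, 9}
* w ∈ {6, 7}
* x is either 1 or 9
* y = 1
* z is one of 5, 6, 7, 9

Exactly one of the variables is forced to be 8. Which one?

t

y has just one choice, so y = 1. Remove 1 from x.
x must be 9 (only option left). So v, z can't be 9.
That leaves v = 2. So s, t can't be 2.
The 2 variables u and w are confined to {6, 7}, which locks those values in; drop them from t, z.
So 8 goes to t.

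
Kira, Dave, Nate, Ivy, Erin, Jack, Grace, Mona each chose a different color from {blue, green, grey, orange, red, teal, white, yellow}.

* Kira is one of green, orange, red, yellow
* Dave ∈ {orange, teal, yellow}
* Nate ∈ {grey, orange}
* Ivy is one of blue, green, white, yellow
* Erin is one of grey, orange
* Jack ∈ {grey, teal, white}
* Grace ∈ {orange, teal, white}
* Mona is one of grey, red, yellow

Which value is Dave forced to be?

The 8 variables draw from only 8 values {blue, green, grey, orange, red, teal, white, yellow}, so each is used; only Ivy can be blue, hence Ivy = blue.
The 7 still-open variables draw from only 7 values {green, grey, orange, red, teal, white, yellow}, so each is used; only Kira can be green, hence Kira = green.
The 6 still-open variables draw from only 6 values {grey, orange, red, teal, white, yellow}, so each is used; only Mona can be red, hence Mona = red.
The 5 still-open variables draw from only 5 values {grey, orange, teal, white, yellow}, so each is used; only Dave can be yellow, hence Dave = yellow.

yellow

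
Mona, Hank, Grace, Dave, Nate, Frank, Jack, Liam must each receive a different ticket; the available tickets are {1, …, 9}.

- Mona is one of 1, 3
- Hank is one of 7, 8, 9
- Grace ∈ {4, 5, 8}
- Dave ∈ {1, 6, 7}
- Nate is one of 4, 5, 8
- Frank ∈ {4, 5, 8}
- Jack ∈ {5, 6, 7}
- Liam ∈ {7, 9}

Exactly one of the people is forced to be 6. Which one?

Among the 8 variables, 3 fits only Mona (and all 8 values in {1, 3, 4, 5, 6, 7, 8, 9} must be used), so Mona = 3.
The 7 still-open variables together cover exactly {1, 4, 5, 6, 7, 8, 9} — 7 values for 7 variables — and 1 appears only in Dave's list, so Dave = 1.
Among the 6 still-open variables, 6 fits only Jack (and all 6 values in {4, 5, 6, 7, 8, 9} must be used), so Jack = 6.

Jack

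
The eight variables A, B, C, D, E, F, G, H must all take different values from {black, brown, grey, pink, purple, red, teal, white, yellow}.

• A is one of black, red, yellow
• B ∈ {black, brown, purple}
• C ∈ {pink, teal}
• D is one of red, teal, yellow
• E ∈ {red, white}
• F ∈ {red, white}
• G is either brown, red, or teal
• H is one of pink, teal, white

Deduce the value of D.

yellow

The 8 variables draw from only 8 values {black, brown, pink, purple, red, teal, white, yellow}, so each is used; only B can be purple, hence B = purple.
Among the 7 still-open variables, black fits only A (and all 7 values in {black, brown, pink, red, teal, white, yellow} must be used), so A = black.
The 6 still-open variables draw from only 6 values {brown, pink, red, teal, white, yellow}, so each is used; only G can be brown, hence G = brown.
The 5 still-open variables together cover exactly {pink, red, teal, white, yellow} — 5 values for 5 variables — and yellow appears only in D's list, so D = yellow.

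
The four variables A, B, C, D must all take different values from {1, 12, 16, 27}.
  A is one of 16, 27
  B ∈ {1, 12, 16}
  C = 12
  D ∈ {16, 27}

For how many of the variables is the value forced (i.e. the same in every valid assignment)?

C has just one choice, so C = 12. Eliminate 12 elsewhere: B.
Among the 3 still-open variables, 1 fits only B (and all 3 values in {1, 16, 27} must be used), so B = 1.
Determined: B=1, C=12. The other variables each still have more than one consistent value. That makes 2.

2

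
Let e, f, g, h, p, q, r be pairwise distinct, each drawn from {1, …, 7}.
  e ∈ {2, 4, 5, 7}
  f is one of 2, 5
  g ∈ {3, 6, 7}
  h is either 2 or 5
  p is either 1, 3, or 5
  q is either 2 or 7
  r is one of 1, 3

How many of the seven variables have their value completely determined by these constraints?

Among the 7 variables, 4 fits only e (and all 7 values in {1, 2, 3, 4, 5, 6, 7} must be used), so e = 4.
The 6 still-open variables together cover exactly {1, 2, 3, 5, 6, 7} — 6 values for 6 variables — and 6 appears only in g's list, so g = 6.
Among the 5 still-open variables, 7 fits only q (and all 5 values in {1, 2, 3, 5, 7} must be used), so q = 7.
The 2 variables f and h are confined to {2, 5}, which locks those values in; drop them from p.
Determined: e=4, g=6, q=7. The other variables each still have more than one consistent value. That makes 3.

3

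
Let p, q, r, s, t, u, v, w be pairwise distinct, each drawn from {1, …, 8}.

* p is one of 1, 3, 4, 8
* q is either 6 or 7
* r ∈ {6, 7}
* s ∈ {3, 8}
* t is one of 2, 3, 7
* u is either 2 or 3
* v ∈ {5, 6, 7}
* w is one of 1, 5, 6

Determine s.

8

The 8 variables together cover exactly {1, 2, 3, 4, 5, 6, 7, 8} — 8 values for 8 variables — and 4 appears only in p's list, so p = 4.
Among the 7 still-open variables, 1 fits only w (and all 7 values in {1, 2, 3, 5, 6, 7, 8} must be used), so w = 1.
Among the 6 still-open variables, 5 fits only v (and all 6 values in {2, 3, 5, 6, 7, 8} must be used), so v = 5.
The 5 still-open variables draw from only 5 values {2, 3, 6, 7, 8}, so each is used; only s can be 8, hence s = 8.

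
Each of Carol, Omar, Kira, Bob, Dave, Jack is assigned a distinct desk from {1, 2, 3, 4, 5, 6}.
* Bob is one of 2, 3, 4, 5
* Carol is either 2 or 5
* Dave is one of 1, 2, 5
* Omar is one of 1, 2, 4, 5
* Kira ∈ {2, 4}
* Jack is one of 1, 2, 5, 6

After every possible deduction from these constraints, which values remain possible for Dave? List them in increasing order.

1, 2, 5

Among the 6 variables, 3 fits only Bob (and all 6 values in {1, 2, 3, 4, 5, 6} must be used), so Bob = 3.
The 5 still-open variables together cover exactly {1, 2, 4, 5, 6} — 5 values for 5 variables — and 6 appears only in Jack's list, so Jack = 6.
No further eliminations apply; Dave can still be any of 1, 2, 5.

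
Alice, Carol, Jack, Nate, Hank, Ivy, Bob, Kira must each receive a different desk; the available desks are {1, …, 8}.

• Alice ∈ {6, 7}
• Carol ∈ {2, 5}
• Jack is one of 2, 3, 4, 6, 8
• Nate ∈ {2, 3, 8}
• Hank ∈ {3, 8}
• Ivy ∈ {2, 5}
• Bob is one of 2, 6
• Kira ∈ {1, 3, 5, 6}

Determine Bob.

Among the 8 variables, 1 fits only Kira (and all 8 values in {1, 2, 3, 4, 5, 6, 7, 8} must be used), so Kira = 1.
The 7 still-open variables draw from only 7 values {2, 3, 4, 5, 6, 7, 8}, so each is used; only Jack can be 4, hence Jack = 4.
Among the 6 still-open variables, 7 fits only Alice (and all 6 values in {2, 3, 5, 6, 7, 8} must be used), so Alice = 7.
The 5 still-open variables together cover exactly {2, 3, 5, 6, 8} — 5 values for 5 variables — and 6 appears only in Bob's list, so Bob = 6.

6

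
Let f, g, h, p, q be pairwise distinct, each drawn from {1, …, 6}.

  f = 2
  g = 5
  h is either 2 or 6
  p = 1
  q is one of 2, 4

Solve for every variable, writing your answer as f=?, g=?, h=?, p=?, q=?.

f has just one choice, so f = 2. Eliminate 2 elsewhere: h, q.
That leaves g = 5.
That leaves h = 6.
p must be 1 (only option left).
That leaves q = 4.

f=2, g=5, h=6, p=1, q=4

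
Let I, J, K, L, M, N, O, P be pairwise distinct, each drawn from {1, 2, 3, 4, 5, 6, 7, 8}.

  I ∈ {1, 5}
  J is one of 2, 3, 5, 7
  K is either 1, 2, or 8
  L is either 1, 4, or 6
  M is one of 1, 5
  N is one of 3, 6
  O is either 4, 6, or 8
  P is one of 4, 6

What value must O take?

8

Among the 8 variables, 7 fits only J (and all 8 values in {1, 2, 3, 4, 5, 6, 7, 8} must be used), so J = 7.
The 7 still-open variables draw from only 7 values {1, 2, 3, 4, 5, 6, 8}, so each is used; only K can be 2, hence K = 2.
Among the 6 still-open variables, 3 fits only N (and all 6 values in {1, 3, 4, 5, 6, 8} must be used), so N = 3.
Among the 5 still-open variables, 8 fits only O (and all 5 values in {1, 4, 5, 6, 8} must be used), so O = 8.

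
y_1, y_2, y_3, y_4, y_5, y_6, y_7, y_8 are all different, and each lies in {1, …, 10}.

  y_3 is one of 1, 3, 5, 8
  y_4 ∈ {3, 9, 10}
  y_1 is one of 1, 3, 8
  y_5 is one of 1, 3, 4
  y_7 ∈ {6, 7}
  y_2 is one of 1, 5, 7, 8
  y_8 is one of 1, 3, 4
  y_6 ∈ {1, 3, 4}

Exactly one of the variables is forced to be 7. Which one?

y_2

y_5, y_6, y_8 between them cover only {1, 3, 4} — a naked triple. Remove those values from y_1, y_2, y_3, y_4.
y_1's domain is down to {8}, so y_1 = 8. So y_2, y_3 can't be 8.
y_3 must be 5 (only option left). Strike 5 from y_2.
So 7 goes to y_2.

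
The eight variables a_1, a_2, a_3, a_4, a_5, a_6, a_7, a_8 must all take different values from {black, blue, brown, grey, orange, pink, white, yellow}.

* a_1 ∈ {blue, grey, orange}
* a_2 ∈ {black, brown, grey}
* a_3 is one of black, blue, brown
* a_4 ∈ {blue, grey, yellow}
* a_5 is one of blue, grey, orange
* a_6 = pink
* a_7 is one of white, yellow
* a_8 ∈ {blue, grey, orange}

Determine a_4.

yellow

a_6's domain is down to {pink}, so a_6 = pink.
The 7 still-open variables together cover exactly {black, blue, brown, grey, orange, white, yellow} — 7 values for 7 variables — and white appears only in a_7's list, so a_7 = white.
The 6 still-open variables together cover exactly {black, blue, brown, grey, orange, yellow} — 6 values for 6 variables — and yellow appears only in a_4's list, so a_4 = yellow.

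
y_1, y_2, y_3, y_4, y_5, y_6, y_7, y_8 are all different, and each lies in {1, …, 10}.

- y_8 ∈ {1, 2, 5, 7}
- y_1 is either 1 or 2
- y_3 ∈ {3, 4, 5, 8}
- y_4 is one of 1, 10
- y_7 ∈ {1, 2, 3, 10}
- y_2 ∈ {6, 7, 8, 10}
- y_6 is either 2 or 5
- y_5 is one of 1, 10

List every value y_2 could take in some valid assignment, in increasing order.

6, 8

y_4 and y_5 share exactly the 2 values {1, 10}; by pigeonhole those values go to them, so strike 1, 10 from y_1, y_2, y_7, y_8.
y_1 has just one choice, so y_1 = 2. Strike 2 from y_6, y_7, y_8.
y_6's domain is down to {5}, so y_6 = 5. Strike 5 from y_3, y_8.
y_7 must be 3 (only option left). Remove 3 from y_3.
y_8 has just one choice, so y_8 = 7. Remove 7 from y_2.
No further eliminations apply; y_2 can still be any of 6, 8.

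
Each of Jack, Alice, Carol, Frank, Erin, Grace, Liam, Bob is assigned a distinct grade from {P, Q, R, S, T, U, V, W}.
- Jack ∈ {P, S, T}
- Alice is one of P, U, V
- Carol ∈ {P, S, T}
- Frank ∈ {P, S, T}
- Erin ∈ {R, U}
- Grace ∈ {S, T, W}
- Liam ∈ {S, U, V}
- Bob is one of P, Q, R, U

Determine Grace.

The 8 variables together cover exactly {P, Q, R, S, T, U, V, W} — 8 values for 8 variables — and Q appears only in Bob's list, so Bob = Q.
Among the 7 still-open variables, R fits only Erin (and all 7 values in {P, R, S, T, U, V, W} must be used), so Erin = R.
Among the 6 still-open variables, W fits only Grace (and all 6 values in {P, S, T, U, V, W} must be used), so Grace = W.

W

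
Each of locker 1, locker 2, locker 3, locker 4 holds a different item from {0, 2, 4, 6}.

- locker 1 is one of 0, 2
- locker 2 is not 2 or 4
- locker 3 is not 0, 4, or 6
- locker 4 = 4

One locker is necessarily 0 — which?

locker 1

locker 3 must be 2 (only option left). Remove 2 from locker 1.
So 0 goes to locker 1.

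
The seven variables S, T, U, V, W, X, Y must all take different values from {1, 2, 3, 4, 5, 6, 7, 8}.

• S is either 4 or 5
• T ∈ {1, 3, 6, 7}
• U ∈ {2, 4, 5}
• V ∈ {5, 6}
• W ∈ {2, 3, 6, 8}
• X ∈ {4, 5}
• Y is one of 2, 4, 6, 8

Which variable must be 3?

The 2 variables S and X are confined to {4, 5}, which locks those values in; drop them from U, V, Y.
U's domain is down to {2}, so U = 2. Eliminate 2 elsewhere: W, Y.
V's domain is down to {6}, so V = 6. So T, W, Y can't be 6.
That leaves Y = 8. Eliminate 8 elsewhere: W.
So 3 goes to W.

W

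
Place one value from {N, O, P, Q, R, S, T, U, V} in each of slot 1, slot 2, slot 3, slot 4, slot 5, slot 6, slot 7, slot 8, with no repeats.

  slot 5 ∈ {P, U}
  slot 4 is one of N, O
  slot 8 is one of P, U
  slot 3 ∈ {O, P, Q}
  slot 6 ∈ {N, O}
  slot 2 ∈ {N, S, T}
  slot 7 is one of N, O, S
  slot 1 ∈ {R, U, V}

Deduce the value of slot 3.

slot 4 and slot 6 share exactly the 2 values {N, O}; by pigeonhole those values go to them, so strike N, O from slot 2, slot 3, slot 7.
slot 7 must be S (only option left). So slot 2 can't be S.
slot 2 has just one choice, so slot 2 = T.
slot 5 and slot 8 share exactly the 2 values {P, U}; by pigeonhole those values go to them, so strike P, U from slot 1, slot 3.
So slot 3 = Q.

Q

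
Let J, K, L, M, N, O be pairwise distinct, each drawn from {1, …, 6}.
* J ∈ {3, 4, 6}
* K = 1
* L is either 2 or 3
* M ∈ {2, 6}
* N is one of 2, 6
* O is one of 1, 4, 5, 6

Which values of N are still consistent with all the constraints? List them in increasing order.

2, 6

K must be 1 (only option left). Remove 1 from O.
Among the 5 still-open variables, 5 fits only O (and all 5 values in {2, 3, 4, 5, 6} must be used), so O = 5.
The 4 still-open variables draw from only 4 values {2, 3, 4, 6}, so each is used; only J can be 4, hence J = 4.
The 3 still-open variables draw from only 3 values {2, 3, 6}, so each is used; only L can be 3, hence L = 3.
No further eliminations apply; N can still be any of 2, 6.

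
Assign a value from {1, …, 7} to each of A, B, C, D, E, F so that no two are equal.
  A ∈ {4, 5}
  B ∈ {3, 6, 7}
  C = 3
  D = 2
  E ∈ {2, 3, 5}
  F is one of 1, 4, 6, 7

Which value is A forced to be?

C must be 3 (only option left). So B, E can't be 3.
D's domain is down to {2}, so D = 2. Eliminate 2 elsewhere: E.
E's domain is down to {5}, so E = 5. Eliminate 5 elsewhere: A.
So A = 4.

4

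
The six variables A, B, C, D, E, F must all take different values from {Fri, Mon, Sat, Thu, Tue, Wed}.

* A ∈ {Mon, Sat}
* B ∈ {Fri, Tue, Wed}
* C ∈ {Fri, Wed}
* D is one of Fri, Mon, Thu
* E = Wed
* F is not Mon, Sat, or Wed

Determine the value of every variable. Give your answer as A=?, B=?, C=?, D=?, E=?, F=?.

A=Sat, B=Tue, C=Fri, D=Mon, E=Wed, F=Thu

E must be Wed (only option left). Eliminate Wed elsewhere: B, C.
C must be Fri (only option left). Eliminate Fri elsewhere: B, D, F.
B's domain is down to {Tue}, so B = Tue. Eliminate Tue elsewhere: F.
F's domain is down to {Thu}, so F = Thu. Eliminate Thu elsewhere: D.
D's domain is down to {Mon}, so D = Mon. Remove Mon from A.
A's domain is down to {Sat}, so A = Sat.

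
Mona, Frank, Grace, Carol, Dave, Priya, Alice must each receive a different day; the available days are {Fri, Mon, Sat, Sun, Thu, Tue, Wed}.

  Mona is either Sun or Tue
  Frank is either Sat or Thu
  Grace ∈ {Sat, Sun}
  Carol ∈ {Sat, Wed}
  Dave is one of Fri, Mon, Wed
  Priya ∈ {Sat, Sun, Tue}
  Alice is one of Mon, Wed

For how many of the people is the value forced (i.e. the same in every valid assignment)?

4

The 7 variables together cover exactly {Fri, Mon, Sat, Sun, Thu, Tue, Wed} — 7 values for 7 variables — and Fri appears only in Dave's list, so Dave = Fri.
The 6 still-open variables together cover exactly {Mon, Sat, Sun, Thu, Tue, Wed} — 6 values for 6 variables — and Mon appears only in Alice's list, so Alice = Mon.
The 5 still-open variables draw from only 5 values {Sat, Sun, Thu, Tue, Wed}, so each is used; only Frank can be Thu, hence Frank = Thu.
The 4 still-open variables together cover exactly {Sat, Sun, Tue, Wed} — 4 values for 4 variables — and Wed appears only in Carol's list, so Carol = Wed.
Determined: Frank=Thu, Carol=Wed, Dave=Fri, Alice=Mon. The other people each still have more than one consistent value. That makes 4.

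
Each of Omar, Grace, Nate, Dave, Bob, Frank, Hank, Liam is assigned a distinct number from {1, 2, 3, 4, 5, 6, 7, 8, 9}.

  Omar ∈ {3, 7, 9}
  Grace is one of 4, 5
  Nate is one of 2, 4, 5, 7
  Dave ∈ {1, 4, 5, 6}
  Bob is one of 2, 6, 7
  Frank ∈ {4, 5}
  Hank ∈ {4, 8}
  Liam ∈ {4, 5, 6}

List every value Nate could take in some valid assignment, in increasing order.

The 2 variables Grace and Frank are confined to {4, 5}, which locks those values in; drop them from Nate, Dave, Hank, Liam.
That leaves Hank = 8.
Liam has just one choice, so Liam = 6. Strike 6 from Dave, Bob.
Dave's domain is down to {1}, so Dave = 1.
The 2 variables Nate and Bob are confined to {2, 7}, which locks those values in; drop them from Omar.
No further eliminations apply; Nate can still be any of 2, 7.

2, 7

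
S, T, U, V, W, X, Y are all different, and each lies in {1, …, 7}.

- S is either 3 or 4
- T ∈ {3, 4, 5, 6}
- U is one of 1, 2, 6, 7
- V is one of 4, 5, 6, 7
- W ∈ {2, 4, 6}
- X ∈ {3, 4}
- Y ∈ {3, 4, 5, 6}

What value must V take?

The 7 variables together cover exactly {1, 2, 3, 4, 5, 6, 7} — 7 values for 7 variables — and 1 appears only in U's list, so U = 1.
The 6 still-open variables draw from only 6 values {2, 3, 4, 5, 6, 7}, so each is used; only W can be 2, hence W = 2.
The 5 still-open variables together cover exactly {3, 4, 5, 6, 7} — 5 values for 5 variables — and 7 appears only in V's list, so V = 7.

7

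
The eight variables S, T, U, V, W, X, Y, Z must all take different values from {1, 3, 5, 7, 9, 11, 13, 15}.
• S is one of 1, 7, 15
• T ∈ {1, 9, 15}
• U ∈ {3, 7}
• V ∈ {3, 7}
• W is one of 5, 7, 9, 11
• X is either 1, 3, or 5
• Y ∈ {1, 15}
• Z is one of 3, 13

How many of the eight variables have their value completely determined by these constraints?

The 8 variables together cover exactly {1, 3, 5, 7, 9, 11, 13, 15} — 8 values for 8 variables — and 11 appears only in W's list, so W = 11.
The 7 still-open variables together cover exactly {1, 3, 5, 7, 9, 13, 15} — 7 values for 7 variables — and 5 appears only in X's list, so X = 5.
Among the 6 still-open variables, 9 fits only T (and all 6 values in {1, 3, 7, 9, 13, 15} must be used), so T = 9.
The 5 still-open variables together cover exactly {1, 3, 7, 13, 15} — 5 values for 5 variables — and 13 appears only in Z's list, so Z = 13.
The 2 variables U and V are confined to {3, 7}, which locks those values in; drop them from S.
Determined: T=9, W=11, X=5, Z=13. The other variables each still have more than one consistent value. That makes 4.

4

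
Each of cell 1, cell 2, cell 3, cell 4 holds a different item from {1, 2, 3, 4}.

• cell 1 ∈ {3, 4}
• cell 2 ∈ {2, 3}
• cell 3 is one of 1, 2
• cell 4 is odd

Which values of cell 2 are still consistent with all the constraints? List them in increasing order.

2, 3

The 4 variables draw from only 4 values {1, 2, 3, 4}, so each is used; only cell 1 can be 4, hence cell 1 = 4.
No further eliminations apply; cell 2 can still be any of 2, 3.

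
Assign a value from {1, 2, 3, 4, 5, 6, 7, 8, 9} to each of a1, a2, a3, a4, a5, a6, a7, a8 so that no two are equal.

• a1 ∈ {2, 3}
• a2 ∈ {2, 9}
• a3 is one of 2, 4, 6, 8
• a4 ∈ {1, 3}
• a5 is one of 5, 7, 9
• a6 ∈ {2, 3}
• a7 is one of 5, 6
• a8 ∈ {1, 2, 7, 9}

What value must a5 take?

5

a1 and a6 share exactly the 2 values {2, 3}; by pigeonhole those values go to them, so strike 2, 3 from a2, a3, a4, a8.
a2 must be 9 (only option left). Eliminate 9 elsewhere: a5, a8.
a4 has just one choice, so a4 = 1. Eliminate 1 elsewhere: a8.
a8 must be 7 (only option left). Eliminate 7 elsewhere: a5.
So a5 = 5.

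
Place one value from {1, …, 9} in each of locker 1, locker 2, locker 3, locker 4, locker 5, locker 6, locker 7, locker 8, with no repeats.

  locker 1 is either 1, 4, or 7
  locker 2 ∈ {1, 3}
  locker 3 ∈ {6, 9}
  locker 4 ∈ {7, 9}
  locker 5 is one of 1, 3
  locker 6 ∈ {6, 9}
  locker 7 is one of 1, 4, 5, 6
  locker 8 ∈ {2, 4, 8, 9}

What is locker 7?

locker 2 and locker 5 share exactly the 2 values {1, 3}; by pigeonhole those values go to them, so strike 1, 3 from locker 1, locker 7.
The 2 variables locker 3 and locker 6 are confined to {6, 9}, which locks those values in; drop them from locker 4, locker 7, locker 8.
locker 4's domain is down to {7}, so locker 4 = 7. Eliminate 7 elsewhere: locker 1.
locker 1 has just one choice, so locker 1 = 4. Eliminate 4 elsewhere: locker 7, locker 8.
So locker 7 = 5.

5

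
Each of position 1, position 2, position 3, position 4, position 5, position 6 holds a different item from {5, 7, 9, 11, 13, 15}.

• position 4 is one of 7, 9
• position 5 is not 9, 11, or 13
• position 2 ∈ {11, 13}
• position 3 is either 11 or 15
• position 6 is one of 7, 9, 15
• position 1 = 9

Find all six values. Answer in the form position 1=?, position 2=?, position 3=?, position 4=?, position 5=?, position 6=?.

position 1=9, position 2=13, position 3=11, position 4=7, position 5=5, position 6=15

position 1 has just one choice, so position 1 = 9. Strike 9 from position 4, position 6.
position 4's domain is down to {7}, so position 4 = 7. Eliminate 7 elsewhere: position 5, position 6.
position 6 has just one choice, so position 6 = 15. So position 3, position 5 can't be 15.
That leaves position 3 = 11. Remove 11 from position 2.
That leaves position 5 = 5.
position 2 has just one choice, so position 2 = 13.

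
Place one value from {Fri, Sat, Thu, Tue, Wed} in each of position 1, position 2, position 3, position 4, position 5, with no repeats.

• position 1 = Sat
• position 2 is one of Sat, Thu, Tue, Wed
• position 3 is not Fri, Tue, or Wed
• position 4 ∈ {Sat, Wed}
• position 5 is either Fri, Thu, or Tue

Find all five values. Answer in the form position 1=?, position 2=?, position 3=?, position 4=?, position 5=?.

position 1 has just one choice, so position 1 = Sat. Eliminate Sat elsewhere: position 2, position 3, position 4.
position 3's domain is down to {Thu}, so position 3 = Thu. Eliminate Thu elsewhere: position 2, position 5.
position 4's domain is down to {Wed}, so position 4 = Wed. So position 2 can't be Wed.
That leaves position 2 = Tue. Eliminate Tue elsewhere: position 5.
That leaves position 5 = Fri.

position 1=Sat, position 2=Tue, position 3=Thu, position 4=Wed, position 5=Fri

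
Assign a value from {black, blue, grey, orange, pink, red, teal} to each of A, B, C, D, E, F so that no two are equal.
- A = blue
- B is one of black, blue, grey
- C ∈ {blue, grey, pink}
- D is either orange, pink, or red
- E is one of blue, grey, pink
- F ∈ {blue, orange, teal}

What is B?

black

A must be blue (only option left). So B, C, E, F can't be blue.
The 2 variables C and E are confined to {grey, pink}, which locks those values in; drop them from B, D.
So B = black.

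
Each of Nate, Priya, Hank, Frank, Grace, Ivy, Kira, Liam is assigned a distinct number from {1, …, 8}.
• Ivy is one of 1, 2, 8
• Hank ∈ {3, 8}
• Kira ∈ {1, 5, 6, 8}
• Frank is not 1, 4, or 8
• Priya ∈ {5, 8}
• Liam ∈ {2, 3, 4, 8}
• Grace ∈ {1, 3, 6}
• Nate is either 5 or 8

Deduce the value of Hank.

3

Among the 8 variables, 4 fits only Liam (and all 8 values in {1, 2, 3, 4, 5, 6, 7, 8} must be used), so Liam = 4.
The 7 still-open variables draw from only 7 values {1, 2, 3, 5, 6, 7, 8}, so each is used; only Frank can be 7, hence Frank = 7.
The 6 still-open variables draw from only 6 values {1, 2, 3, 5, 6, 8}, so each is used; only Ivy can be 2, hence Ivy = 2.
Nate and Priya share exactly the 2 values {5, 8}; by pigeonhole those values go to them, so strike 5, 8 from Hank, Kira.
So Hank = 3.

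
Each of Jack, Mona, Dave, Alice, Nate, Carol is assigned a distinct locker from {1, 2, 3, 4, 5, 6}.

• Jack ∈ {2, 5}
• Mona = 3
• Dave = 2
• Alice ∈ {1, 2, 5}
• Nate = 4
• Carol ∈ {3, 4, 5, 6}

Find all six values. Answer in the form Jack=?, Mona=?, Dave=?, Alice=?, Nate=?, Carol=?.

Mona must be 3 (only option left). Strike 3 from Carol.
Dave's domain is down to {2}, so Dave = 2. Strike 2 from Jack, Alice.
Nate must be 4 (only option left). Remove 4 from Carol.
That leaves Jack = 5. Remove 5 from Alice, Carol.
Alice has just one choice, so Alice = 1.
Carol has just one choice, so Carol = 6.

Jack=5, Mona=3, Dave=2, Alice=1, Nate=4, Carol=6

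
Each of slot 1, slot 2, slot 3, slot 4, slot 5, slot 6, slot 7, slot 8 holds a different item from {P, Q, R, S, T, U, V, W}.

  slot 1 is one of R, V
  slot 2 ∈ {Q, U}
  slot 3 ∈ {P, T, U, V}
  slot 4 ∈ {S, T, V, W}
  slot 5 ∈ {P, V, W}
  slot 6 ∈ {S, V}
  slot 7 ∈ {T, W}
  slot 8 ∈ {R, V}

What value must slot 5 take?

Among the 8 variables, Q fits only slot 2 (and all 8 values in {P, Q, R, S, T, U, V, W} must be used), so slot 2 = Q.
Among the 7 still-open variables, U fits only slot 3 (and all 7 values in {P, R, S, T, U, V, W} must be used), so slot 3 = U.
The 6 still-open variables draw from only 6 values {P, R, S, T, V, W}, so each is used; only slot 5 can be P, hence slot 5 = P.

P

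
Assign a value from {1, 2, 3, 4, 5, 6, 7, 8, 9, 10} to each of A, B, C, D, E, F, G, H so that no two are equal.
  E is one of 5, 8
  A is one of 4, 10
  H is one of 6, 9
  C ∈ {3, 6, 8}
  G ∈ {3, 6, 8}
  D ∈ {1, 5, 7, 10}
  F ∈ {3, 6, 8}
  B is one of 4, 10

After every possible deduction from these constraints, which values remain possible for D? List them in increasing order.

The 2 variables A and B are confined to {4, 10}, which locks those values in; drop them from D.
The 3 variables C, F, G are confined to {3, 6, 8}, which locks those values in; drop them from E, H.
E must be 5 (only option left). So D can't be 5.
H has just one choice, so H = 9.
No further eliminations apply; D can still be any of 1, 7.

1, 7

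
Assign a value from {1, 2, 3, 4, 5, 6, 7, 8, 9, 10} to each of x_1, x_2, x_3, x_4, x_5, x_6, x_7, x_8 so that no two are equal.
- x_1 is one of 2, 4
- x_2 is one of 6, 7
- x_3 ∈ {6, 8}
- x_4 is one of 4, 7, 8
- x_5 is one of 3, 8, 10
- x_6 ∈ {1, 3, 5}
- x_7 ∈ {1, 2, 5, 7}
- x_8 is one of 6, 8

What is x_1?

x_3 and x_8 share exactly the 2 values {6, 8}; by pigeonhole those values go to them, so strike 6, 8 from x_2, x_4, x_5.
x_2 has just one choice, so x_2 = 7. Strike 7 from x_4, x_7.
That leaves x_4 = 4. So x_1 can't be 4.
So x_1 = 2.

2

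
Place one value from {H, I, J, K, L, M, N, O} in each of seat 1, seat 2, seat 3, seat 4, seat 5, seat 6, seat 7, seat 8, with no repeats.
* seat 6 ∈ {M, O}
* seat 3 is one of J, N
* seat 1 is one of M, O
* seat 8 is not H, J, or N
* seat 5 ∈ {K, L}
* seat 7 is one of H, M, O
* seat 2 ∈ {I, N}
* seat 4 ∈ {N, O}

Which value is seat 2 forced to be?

I

The 8 variables together cover exactly {H, I, J, K, L, M, N, O} — 8 values for 8 variables — and H appears only in seat 7's list, so seat 7 = H.
The 7 still-open variables together cover exactly {I, J, K, L, M, N, O} — 7 values for 7 variables — and J appears only in seat 3's list, so seat 3 = J.
The 2 variables seat 1 and seat 6 are confined to {M, O}, which locks those values in; drop them from seat 4, seat 8.
seat 4 must be N (only option left). Strike N from seat 2.
So seat 2 = I.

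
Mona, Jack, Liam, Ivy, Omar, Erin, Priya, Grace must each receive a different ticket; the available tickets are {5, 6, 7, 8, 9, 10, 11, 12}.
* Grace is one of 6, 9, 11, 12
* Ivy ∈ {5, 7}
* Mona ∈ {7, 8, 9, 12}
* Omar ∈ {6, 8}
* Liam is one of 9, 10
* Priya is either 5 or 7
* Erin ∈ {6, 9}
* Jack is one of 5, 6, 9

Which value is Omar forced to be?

8

The 8 variables together cover exactly {5, 6, 7, 8, 9, 10, 11, 12} — 8 values for 8 variables — and 10 appears only in Liam's list, so Liam = 10.
The 7 still-open variables together cover exactly {5, 6, 7, 8, 9, 11, 12} — 7 values for 7 variables — and 11 appears only in Grace's list, so Grace = 11.
Among the 6 still-open variables, 12 fits only Mona (and all 6 values in {5, 6, 7, 8, 9, 12} must be used), so Mona = 12.
Among the 5 still-open variables, 8 fits only Omar (and all 5 values in {5, 6, 7, 8, 9} must be used), so Omar = 8.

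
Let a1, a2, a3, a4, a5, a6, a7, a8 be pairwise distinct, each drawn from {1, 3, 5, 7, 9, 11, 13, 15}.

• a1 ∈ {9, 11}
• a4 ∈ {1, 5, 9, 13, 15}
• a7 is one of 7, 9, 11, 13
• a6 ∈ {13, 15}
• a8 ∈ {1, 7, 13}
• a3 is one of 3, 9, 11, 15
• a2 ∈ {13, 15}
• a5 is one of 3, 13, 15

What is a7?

Among the 8 variables, 5 fits only a4 (and all 8 values in {1, 3, 5, 7, 9, 11, 13, 15} must be used), so a4 = 5.
Among the 7 still-open variables, 1 fits only a8 (and all 7 values in {1, 3, 7, 9, 11, 13, 15} must be used), so a8 = 1.
Among the 6 still-open variables, 7 fits only a7 (and all 6 values in {3, 7, 9, 11, 13, 15} must be used), so a7 = 7.

7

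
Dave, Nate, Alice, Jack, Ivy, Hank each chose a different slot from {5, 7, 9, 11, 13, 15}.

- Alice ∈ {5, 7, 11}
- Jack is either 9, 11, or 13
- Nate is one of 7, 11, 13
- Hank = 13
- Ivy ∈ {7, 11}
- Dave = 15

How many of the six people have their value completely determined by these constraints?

Dave must be 15 (only option left).
That leaves Hank = 13. Eliminate 13 elsewhere: Nate, Jack.
The 4 still-open variables draw from only 4 values {5, 7, 9, 11}, so each is used; only Alice can be 5, hence Alice = 5.
The 3 still-open variables draw from only 3 values {7, 9, 11}, so each is used; only Jack can be 9, hence Jack = 9.
Determined: Dave=15, Alice=5, Jack=9, Hank=13. The other people each still have more than one consistent value. That makes 4.

4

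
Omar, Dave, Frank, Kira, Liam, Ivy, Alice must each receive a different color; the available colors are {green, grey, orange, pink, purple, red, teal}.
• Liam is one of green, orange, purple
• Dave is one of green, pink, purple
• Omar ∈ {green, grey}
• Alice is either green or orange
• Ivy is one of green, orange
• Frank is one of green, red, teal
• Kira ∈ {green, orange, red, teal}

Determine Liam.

The 7 variables together cover exactly {green, grey, orange, pink, purple, red, teal} — 7 values for 7 variables — and grey appears only in Omar's list, so Omar = grey.
The 6 still-open variables draw from only 6 values {green, orange, pink, purple, red, teal}, so each is used; only Dave can be pink, hence Dave = pink.
The 5 still-open variables draw from only 5 values {green, orange, purple, red, teal}, so each is used; only Liam can be purple, hence Liam = purple.

purple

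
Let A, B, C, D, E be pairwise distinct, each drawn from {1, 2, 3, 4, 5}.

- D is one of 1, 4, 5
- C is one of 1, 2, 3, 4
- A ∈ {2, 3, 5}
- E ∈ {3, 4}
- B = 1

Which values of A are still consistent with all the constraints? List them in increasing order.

B has just one choice, so B = 1. Remove 1 from C, D.
No further eliminations apply; A can still be any of 2, 3, 5.

2, 3, 5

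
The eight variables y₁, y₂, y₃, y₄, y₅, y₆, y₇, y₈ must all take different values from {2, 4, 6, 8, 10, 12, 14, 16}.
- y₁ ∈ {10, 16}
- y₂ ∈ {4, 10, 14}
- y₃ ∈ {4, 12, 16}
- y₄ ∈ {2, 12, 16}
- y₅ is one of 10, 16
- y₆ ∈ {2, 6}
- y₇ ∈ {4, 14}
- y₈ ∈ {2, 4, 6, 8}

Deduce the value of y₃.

12

The 8 variables draw from only 8 values {2, 4, 6, 8, 10, 12, 14, 16}, so each is used; only y₈ can be 8, hence y₈ = 8.
The 7 still-open variables together cover exactly {2, 4, 6, 10, 12, 14, 16} — 7 values for 7 variables — and 6 appears only in y₆'s list, so y₆ = 6.
The 6 still-open variables draw from only 6 values {2, 4, 10, 12, 14, 16}, so each is used; only y₄ can be 2, hence y₄ = 2.
Among the 5 still-open variables, 12 fits only y₃ (and all 5 values in {4, 10, 12, 14, 16} must be used), so y₃ = 12.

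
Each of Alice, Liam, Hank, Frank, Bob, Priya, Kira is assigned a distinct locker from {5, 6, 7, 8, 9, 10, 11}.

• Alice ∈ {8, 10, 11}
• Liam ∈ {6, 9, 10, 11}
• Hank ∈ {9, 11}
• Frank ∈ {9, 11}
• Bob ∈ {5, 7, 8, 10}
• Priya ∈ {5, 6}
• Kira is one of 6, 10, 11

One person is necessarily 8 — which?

The 7 variables together cover exactly {5, 6, 7, 8, 9, 10, 11} — 7 values for 7 variables — and 7 appears only in Bob's list, so Bob = 7.
Among the 6 still-open variables, 5 fits only Priya (and all 6 values in {5, 6, 8, 9, 10, 11} must be used), so Priya = 5.
Among the 5 still-open variables, 8 fits only Alice (and all 5 values in {6, 8, 9, 10, 11} must be used), so Alice = 8.

Alice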